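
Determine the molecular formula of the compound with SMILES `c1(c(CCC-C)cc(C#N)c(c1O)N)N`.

Heavy atoms from the SMILES: 11 C, 3 N, 1 O.
Implicit hydrogens by atom environment:
  5 × C (aromatic): no H
  3 × C: 2 H each → 6
  2 × N: 2 H each → 4
  1 × C: 3 H
  1 × C (aromatic): 1 H
  1 × C: no H
  1 × N: no H
  1 × O: 1 H
  Total hydrogens = 15.
Molecular formula: C11H15N3O

C11H15N3O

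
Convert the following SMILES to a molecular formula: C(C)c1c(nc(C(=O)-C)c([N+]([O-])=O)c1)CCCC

Heavy atoms from the SMILES: 13 C, 2 N, 3 O.
Implicit hydrogens by atom environment:
  4 × C: 2 H each → 8
  4 × C (aromatic): no H
  3 × C: 3 H each → 9
  2 × O: no H
  1 × C (aromatic): 1 H
  1 × C: no H
  1 × N (aromatic): no H
  1 × N (charge +1): no H
  1 × O (charge -1): no H
  Total hydrogens = 18.
Molecular formula: C13H18N2O3

C13H18N2O3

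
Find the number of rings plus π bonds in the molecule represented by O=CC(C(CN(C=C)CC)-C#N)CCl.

4

Molecular formula from the SMILES: C10H15ClN2O.
DoU = (2C + 2 + N − H − X)/2 = (2·10 + 2 + 2 − 15 − 1)/2 = 8/2 = 4.
(Structurally: 0 ring(s) + 4 π bond(s) = 4.)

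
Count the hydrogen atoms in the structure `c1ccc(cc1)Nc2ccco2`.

9

Hydrogens are implicit in SMILES; fill each atom to its normal valence:
  8 × C (aromatic): 1 H each → 8
  2 × C (aromatic): no H
  1 × N: 1 H
  1 × O (aromatic): no H
  Total hydrogens = 9.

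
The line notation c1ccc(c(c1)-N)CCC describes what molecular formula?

Heavy atoms from the SMILES: 9 C, 1 N.
Implicit hydrogens by atom environment:
  4 × C (aromatic): 1 H each → 4
  2 × C: 2 H each → 4
  2 × C (aromatic): no H
  1 × C: 3 H
  1 × N: 2 H
  Total hydrogens = 13.
Molecular formula: C9H13N

C9H13N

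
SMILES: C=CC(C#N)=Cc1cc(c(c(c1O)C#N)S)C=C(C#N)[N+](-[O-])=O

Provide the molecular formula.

C15H8N4O3S

Heavy atoms from the SMILES: 15 C, 4 N, 3 O, 1 S.
Implicit hydrogens by atom environment:
  5 × C (aromatic): no H
  5 × C: no H
  3 × C: 1 H each → 3
  3 × N: no H
  1 × C: 2 H
  1 × C (aromatic): 1 H
  1 × N (charge +1): no H
  1 × O: 1 H
  1 × O: no H
  1 × O (charge -1): no H
  1 × S: 1 H
  Total hydrogens = 8.
Molecular formula: C15H8N4O3S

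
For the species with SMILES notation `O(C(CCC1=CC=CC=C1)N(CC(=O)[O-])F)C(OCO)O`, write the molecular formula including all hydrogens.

C13H17FNO6-

Heavy atoms from the SMILES: 13 C, 1 F, 1 N, 6 O.
Implicit hydrogens by atom environment:
  5 × C (aromatic): 1 H each → 5
  4 × C: 2 H each → 8
  3 × O: no H
  2 × C: 1 H each → 2
  2 × O: 1 H each → 2
  1 × C (aromatic): no H
  1 × C: no H
  1 × F: no H
  1 × N: no H
  1 × O (charge -1): no H
  Total hydrogens = 17.
Net charge -1.
Molecular formula: C13H17FNO6-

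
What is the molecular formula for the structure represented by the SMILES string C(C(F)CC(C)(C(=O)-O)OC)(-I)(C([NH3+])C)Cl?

Heavy atoms from the SMILES: 9 C, 1 Cl, 1 F, 1 I, 1 N, 3 O.
Implicit hydrogens by atom environment:
  3 × C: 3 H each → 9
  3 × C: no H
  2 × C: 1 H each → 2
  2 × O: no H
  1 × C: 2 H
  1 × Cl: no H
  1 × F: no H
  1 × I: no H
  1 × N (charge +1): 3 H
  1 × O: 1 H
  Total hydrogens = 17.
Net charge +1.
Molecular formula: C9H17ClFINO3+

C9H17ClFINO3+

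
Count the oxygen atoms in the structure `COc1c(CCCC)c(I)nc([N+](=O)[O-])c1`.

3

The symbol for oxygen appears 3 times in the SMILES.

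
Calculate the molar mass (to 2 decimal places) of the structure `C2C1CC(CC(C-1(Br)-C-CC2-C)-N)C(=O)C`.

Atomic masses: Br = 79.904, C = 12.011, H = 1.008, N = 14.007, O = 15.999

288.23

Molecular formula: C13H22BrNO.
M = 1×79.904 + 13×12.011 + 22×1.008 + 1×14.007 + 1×15.999 = 288.23 g/mol.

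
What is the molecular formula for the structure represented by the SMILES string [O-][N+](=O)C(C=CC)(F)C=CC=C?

Heavy atoms from the SMILES: 8 C, 1 F, 1 N, 2 O.
Implicit hydrogens by atom environment:
  5 × C: 1 H each → 5
  1 × C: 3 H
  1 × C: 2 H
  1 × C: no H
  1 × F: no H
  1 × N (charge +1): no H
  1 × O: no H
  1 × O (charge -1): no H
  Total hydrogens = 10.
Molecular formula: C8H10FNO2

C8H10FNO2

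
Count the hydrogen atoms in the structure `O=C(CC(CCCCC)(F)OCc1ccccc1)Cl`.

Hydrogens are implicit in SMILES; fill each atom to its normal valence:
  6 × C: 2 H each → 12
  5 × C (aromatic): 1 H each → 5
  2 × C: no H
  2 × O: no H
  1 × C: 3 H
  1 × C (aromatic): no H
  1 × Cl: no H
  1 × F: no H
  Total hydrogens = 20.

20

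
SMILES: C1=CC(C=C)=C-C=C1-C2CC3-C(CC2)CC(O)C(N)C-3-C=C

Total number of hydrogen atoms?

27

Hydrogens are implicit in SMILES; fill each atom to its normal valence:
  8 × C: 1 H each → 8
  6 × C: 2 H each → 12
  4 × C (aromatic): 1 H each → 4
  2 × C (aromatic): no H
  1 × N: 2 H
  1 × O: 1 H
  Total hydrogens = 27.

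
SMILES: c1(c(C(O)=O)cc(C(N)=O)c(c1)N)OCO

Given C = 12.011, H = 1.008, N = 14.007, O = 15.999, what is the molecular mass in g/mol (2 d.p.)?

226.19

Molecular formula: C9H10N2O5.
M = 9×12.011 + 10×1.008 + 2×14.007 + 5×15.999 = 226.19 g/mol.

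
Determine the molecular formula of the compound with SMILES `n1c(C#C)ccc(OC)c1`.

Heavy atoms from the SMILES: 8 C, 1 N, 1 O.
Implicit hydrogens by atom environment:
  3 × C (aromatic): 1 H each → 3
  2 × C (aromatic): no H
  1 × C: 3 H
  1 × C: 1 H
  1 × C: no H
  1 × N (aromatic): no H
  1 × O: no H
  Total hydrogens = 7.
Molecular formula: C8H7NO

C8H7NO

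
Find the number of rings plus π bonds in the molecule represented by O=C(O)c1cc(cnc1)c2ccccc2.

Molecular formula from the SMILES: C12H9NO2.
DoU = (2C + 2 + N − H − X)/2 = (2·12 + 2 + 1 − 9 − 0)/2 = 18/2 = 9.
(Structurally: 2 ring(s) + 7 π bond(s) = 9.)

9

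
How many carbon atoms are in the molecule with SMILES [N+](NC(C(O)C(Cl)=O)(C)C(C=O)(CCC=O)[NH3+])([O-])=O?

9

The symbol for carbon appears 9 times in the SMILES. (Cl is a single chlorine, not C + l.)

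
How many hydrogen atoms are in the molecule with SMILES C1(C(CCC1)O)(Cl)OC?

Hydrogens are implicit in SMILES; fill each atom to its normal valence:
  3 × C: 2 H each → 6
  1 × C: 3 H
  1 × C: 1 H
  1 × C: no H
  1 × Cl: no H
  1 × O: 1 H
  1 × O: no H
  Total hydrogens = 11.

11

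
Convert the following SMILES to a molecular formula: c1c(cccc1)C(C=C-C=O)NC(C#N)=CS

Heavy atoms from the SMILES: 13 C, 2 N, 1 O, 1 S.
Implicit hydrogens by atom environment:
  5 × C: 1 H each → 5
  5 × C (aromatic): 1 H each → 5
  2 × C: no H
  1 × C (aromatic): no H
  1 × N: 1 H
  1 × N: no H
  1 × O: no H
  1 × S: 1 H
  Total hydrogens = 12.
Molecular formula: C13H12N2OS

C13H12N2OS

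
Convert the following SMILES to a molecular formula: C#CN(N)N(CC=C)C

C6H11N3

Heavy atoms from the SMILES: 6 C, 3 N.
Implicit hydrogens by atom environment:
  2 × C: 2 H each → 4
  2 × C: 1 H each → 2
  2 × N: no H
  1 × C: 3 H
  1 × C: no H
  1 × N: 2 H
  Total hydrogens = 11.
Molecular formula: C6H11N3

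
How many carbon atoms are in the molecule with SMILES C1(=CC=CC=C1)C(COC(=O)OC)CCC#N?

13

The symbol for carbon appears 13 times in the SMILES.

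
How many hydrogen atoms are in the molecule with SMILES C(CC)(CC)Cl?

Hydrogens are implicit in SMILES; fill each atom to its normal valence:
  2 × C: 3 H each → 6
  2 × C: 2 H each → 4
  1 × C: 1 H
  1 × Cl: no H
  Total hydrogens = 11.

11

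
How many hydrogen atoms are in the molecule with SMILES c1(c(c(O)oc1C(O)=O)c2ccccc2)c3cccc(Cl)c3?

Hydrogens are implicit in SMILES; fill each atom to its normal valence:
  9 × C (aromatic): 1 H each → 9
  7 × C (aromatic): no H
  2 × O: 1 H each → 2
  1 × C: no H
  1 × Cl: no H
  1 × O (aromatic): no H
  1 × O: no H
  Total hydrogens = 11.

11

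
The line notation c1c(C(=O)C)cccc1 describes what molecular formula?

C8H8O

Heavy atoms from the SMILES: 8 C, 1 O.
Implicit hydrogens by atom environment:
  5 × C (aromatic): 1 H each → 5
  1 × C: 3 H
  1 × C (aromatic): no H
  1 × C: no H
  1 × O: no H
  Total hydrogens = 8.
Molecular formula: C8H8O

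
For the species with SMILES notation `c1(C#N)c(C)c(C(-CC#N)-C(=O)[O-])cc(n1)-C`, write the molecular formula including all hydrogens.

C12H10N3O2-

Heavy atoms from the SMILES: 12 C, 3 N, 2 O.
Implicit hydrogens by atom environment:
  4 × C (aromatic): no H
  3 × C: no H
  2 × C: 3 H each → 6
  2 × N: no H
  1 × C: 2 H
  1 × C (aromatic): 1 H
  1 × C: 1 H
  1 × N (aromatic): no H
  1 × O: no H
  1 × O (charge -1): no H
  Total hydrogens = 10.
Net charge -1.
Molecular formula: C12H10N3O2-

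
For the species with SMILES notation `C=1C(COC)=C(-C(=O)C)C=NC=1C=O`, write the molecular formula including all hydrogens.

C10H11NO3

Heavy atoms from the SMILES: 10 C, 1 N, 3 O.
Implicit hydrogens by atom environment:
  3 × C (aromatic): no H
  3 × O: no H
  2 × C: 3 H each → 6
  2 × C (aromatic): 1 H each → 2
  1 × C: 2 H
  1 × C: 1 H
  1 × C: no H
  1 × N (aromatic): no H
  Total hydrogens = 11.
Molecular formula: C10H11NO3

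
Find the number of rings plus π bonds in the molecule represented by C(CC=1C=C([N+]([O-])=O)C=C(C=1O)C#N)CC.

Molecular formula from the SMILES: C11H12N2O3.
DoU = (2C + 2 + N − H − X)/2 = (2·11 + 2 + 2 − 12 − 0)/2 = 14/2 = 7.
(Structurally: 1 ring(s) + 6 π bond(s) = 7.)

7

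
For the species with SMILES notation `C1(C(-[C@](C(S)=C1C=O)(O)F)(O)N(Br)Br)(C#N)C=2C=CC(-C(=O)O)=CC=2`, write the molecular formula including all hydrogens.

C14H9Br2FN2O5S

Heavy atoms from the SMILES: 2 Br, 14 C, 1 F, 2 N, 5 O, 1 S.
Implicit hydrogens by atom environment:
  7 × C: no H
  4 × C (aromatic): 1 H each → 4
  3 × O: 1 H each → 3
  2 × Br: no H
  2 × C (aromatic): no H
  2 × N: no H
  2 × O: no H
  1 × C: 1 H
  1 × F: no H
  1 × S: 1 H
  Total hydrogens = 9.
Molecular formula: C14H9Br2FN2O5S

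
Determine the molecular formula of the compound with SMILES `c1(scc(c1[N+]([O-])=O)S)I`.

Heavy atoms from the SMILES: 4 C, 1 I, 1 N, 2 O, 2 S.
Implicit hydrogens by atom environment:
  3 × C (aromatic): no H
  1 × C (aromatic): 1 H
  1 × I: no H
  1 × N (charge +1): no H
  1 × O: no H
  1 × O (charge -1): no H
  1 × S: 1 H
  1 × S (aromatic): no H
  Total hydrogens = 2.
Molecular formula: C4H2INO2S2

C4H2INO2S2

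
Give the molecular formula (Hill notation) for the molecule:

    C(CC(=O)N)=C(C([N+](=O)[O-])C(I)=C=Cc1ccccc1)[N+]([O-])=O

Heavy atoms from the SMILES: 14 C, 1 I, 3 N, 5 O.
Implicit hydrogens by atom environment:
  5 × C (aromatic): 1 H each → 5
  4 × C: no H
  3 × C: 1 H each → 3
  3 × O: no H
  2 × N (charge +1): no H
  2 × O (charge -1): no H
  1 × C: 2 H
  1 × C (aromatic): no H
  1 × I: no H
  1 × N: 2 H
  Total hydrogens = 12.
Molecular formula: C14H12IN3O5

C14H12IN3O5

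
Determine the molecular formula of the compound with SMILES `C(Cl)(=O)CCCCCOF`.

Heavy atoms from the SMILES: 6 C, 1 Cl, 1 F, 2 O.
Implicit hydrogens by atom environment:
  5 × C: 2 H each → 10
  2 × O: no H
  1 × C: no H
  1 × Cl: no H
  1 × F: no H
  Total hydrogens = 10.
Molecular formula: C6H10ClFO2

C6H10ClFO2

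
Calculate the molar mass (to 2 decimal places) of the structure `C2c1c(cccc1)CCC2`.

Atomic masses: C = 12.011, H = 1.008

Molecular formula: C10H12.
M = 10×12.011 + 12×1.008 = 132.21 g/mol.

132.21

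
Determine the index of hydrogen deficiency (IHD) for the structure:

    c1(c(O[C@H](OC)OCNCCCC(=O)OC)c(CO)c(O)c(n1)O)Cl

5

Molecular formula from the SMILES: C14H21ClN2O8.
DoU = (2C + 2 + N − H − X)/2 = (2·14 + 2 + 2 − 21 − 1)/2 = 10/2 = 5.
(Structurally: 1 ring(s) + 4 π bond(s) = 5.)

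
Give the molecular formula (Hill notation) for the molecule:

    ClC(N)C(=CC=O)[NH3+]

C4H8ClN2O+

Heavy atoms from the SMILES: 4 C, 1 Cl, 2 N, 1 O.
Implicit hydrogens by atom environment:
  3 × C: 1 H each → 3
  1 × C: no H
  1 × Cl: no H
  1 × N (charge +1): 3 H
  1 × N: 2 H
  1 × O: no H
  Total hydrogens = 8.
Net charge +1.
Molecular formula: C4H8ClN2O+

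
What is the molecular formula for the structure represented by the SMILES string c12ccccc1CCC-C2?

C10H12

Heavy atoms from the SMILES: 10 C.
Implicit hydrogens by atom environment:
  4 × C: 2 H each → 8
  4 × C (aromatic): 1 H each → 4
  2 × C (aromatic): no H
  Total hydrogens = 12.
Molecular formula: C10H12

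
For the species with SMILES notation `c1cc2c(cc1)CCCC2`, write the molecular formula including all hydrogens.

C10H12

Heavy atoms from the SMILES: 10 C.
Implicit hydrogens by atom environment:
  4 × C: 2 H each → 8
  4 × C (aromatic): 1 H each → 4
  2 × C (aromatic): no H
  Total hydrogens = 12.
Molecular formula: C10H12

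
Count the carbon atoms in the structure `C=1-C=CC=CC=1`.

The symbol for carbon appears 6 times in the SMILES.

6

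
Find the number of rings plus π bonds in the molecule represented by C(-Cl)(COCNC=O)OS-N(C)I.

1

Molecular formula from the SMILES: C5H10ClIN2O3S.
DoU = (2C + 2 + N − H − X)/2 = (2·5 + 2 + 2 − 10 − 2)/2 = 2/2 = 1.
(Structurally: 0 ring(s) + 1 π bond(s) = 1.)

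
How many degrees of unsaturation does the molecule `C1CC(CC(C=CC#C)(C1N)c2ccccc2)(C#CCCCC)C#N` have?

Molecular formula from the SMILES: C23H26N2.
DoU = (2C + 2 + N − H − X)/2 = (2·23 + 2 + 2 − 26 − 0)/2 = 24/2 = 12.
(Structurally: 2 ring(s) + 10 π bond(s) = 12.)

12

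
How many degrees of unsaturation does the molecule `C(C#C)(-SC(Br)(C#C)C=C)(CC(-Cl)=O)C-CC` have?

6

Molecular formula from the SMILES: C13H14BrClOS.
DoU = (2C + 2 + N − H − X)/2 = (2·13 + 2 + 0 − 14 − 2)/2 = 12/2 = 6.
(Structurally: 0 ring(s) + 6 π bond(s) = 6.)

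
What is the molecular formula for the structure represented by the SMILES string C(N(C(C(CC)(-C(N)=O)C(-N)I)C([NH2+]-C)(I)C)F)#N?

C10H19FI2N5O+

Heavy atoms from the SMILES: 10 C, 1 F, 2 I, 5 N, 1 O.
Implicit hydrogens by atom environment:
  4 × C: no H
  3 × C: 3 H each → 9
  2 × C: 1 H each → 2
  2 × I: no H
  2 × N: 2 H each → 4
  2 × N: no H
  1 × C: 2 H
  1 × F: no H
  1 × N (charge +1): 2 H
  1 × O: no H
  Total hydrogens = 19.
Net charge +1.
Molecular formula: C10H19FI2N5O+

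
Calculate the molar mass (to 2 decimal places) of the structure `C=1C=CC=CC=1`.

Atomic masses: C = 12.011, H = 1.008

Molecular formula: C6H6.
M = 6×12.011 + 6×1.008 = 78.11 g/mol.

78.11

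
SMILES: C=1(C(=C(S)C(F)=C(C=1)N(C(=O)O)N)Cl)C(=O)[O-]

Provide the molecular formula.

Heavy atoms from the SMILES: 8 C, 1 Cl, 1 F, 2 N, 4 O, 1 S.
Implicit hydrogens by atom environment:
  5 × C (aromatic): no H
  2 × C: no H
  2 × O: no H
  1 × C (aromatic): 1 H
  1 × Cl: no H
  1 × F: no H
  1 × N: 2 H
  1 × N: no H
  1 × O: 1 H
  1 × O (charge -1): no H
  1 × S: 1 H
  Total hydrogens = 5.
Net charge -1.
Molecular formula: C8H5ClFN2O4S-

C8H5ClFN2O4S-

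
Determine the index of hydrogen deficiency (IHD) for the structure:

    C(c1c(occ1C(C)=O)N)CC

Molecular formula from the SMILES: C9H13NO2.
DoU = (2C + 2 + N − H − X)/2 = (2·9 + 2 + 1 − 13 − 0)/2 = 8/2 = 4.
(Structurally: 1 ring(s) + 3 π bond(s) = 4.)

4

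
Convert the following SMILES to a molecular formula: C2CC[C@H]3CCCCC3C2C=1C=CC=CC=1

Heavy atoms from the SMILES: 16 C.
Implicit hydrogens by atom environment:
  7 × C: 2 H each → 14
  5 × C (aromatic): 1 H each → 5
  3 × C: 1 H each → 3
  1 × C (aromatic): no H
  Total hydrogens = 22.
Molecular formula: C16H22

C16H22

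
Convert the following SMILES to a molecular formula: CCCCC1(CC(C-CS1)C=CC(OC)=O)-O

C13H22O3S

Heavy atoms from the SMILES: 13 C, 3 O, 1 S.
Implicit hydrogens by atom environment:
  6 × C: 2 H each → 12
  3 × C: 1 H each → 3
  2 × C: 3 H each → 6
  2 × C: no H
  2 × O: no H
  1 × O: 1 H
  1 × S: no H
  Total hydrogens = 22.
Molecular formula: C13H22O3S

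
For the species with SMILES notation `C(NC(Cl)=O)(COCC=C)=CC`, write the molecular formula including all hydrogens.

C8H12ClNO2

Heavy atoms from the SMILES: 8 C, 1 Cl, 1 N, 2 O.
Implicit hydrogens by atom environment:
  3 × C: 2 H each → 6
  2 × C: 1 H each → 2
  2 × C: no H
  2 × O: no H
  1 × C: 3 H
  1 × Cl: no H
  1 × N: 1 H
  Total hydrogens = 12.
Molecular formula: C8H12ClNO2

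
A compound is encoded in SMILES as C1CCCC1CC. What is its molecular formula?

Heavy atoms from the SMILES: 7 C.
Implicit hydrogens by atom environment:
  5 × C: 2 H each → 10
  1 × C: 3 H
  1 × C: 1 H
  Total hydrogens = 14.
Molecular formula: C7H14

C7H14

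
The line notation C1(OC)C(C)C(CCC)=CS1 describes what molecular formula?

C9H16OS

Heavy atoms from the SMILES: 9 C, 1 O, 1 S.
Implicit hydrogens by atom environment:
  3 × C: 3 H each → 9
  3 × C: 1 H each → 3
  2 × C: 2 H each → 4
  1 × C: no H
  1 × O: no H
  1 × S: no H
  Total hydrogens = 16.
Molecular formula: C9H16OS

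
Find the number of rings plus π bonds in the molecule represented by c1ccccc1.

Molecular formula from the SMILES: C6H6.
DoU = (2C + 2 + N − H − X)/2 = (2·6 + 2 + 0 − 6 − 0)/2 = 8/2 = 4.
(Structurally: 1 ring(s) + 3 π bond(s) = 4.)

4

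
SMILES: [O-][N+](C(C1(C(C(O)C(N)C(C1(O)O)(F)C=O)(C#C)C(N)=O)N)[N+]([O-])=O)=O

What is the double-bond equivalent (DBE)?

Molecular formula from the SMILES: C11H14FN5O9.
DoU = (2C + 2 + N − H − X)/2 = (2·11 + 2 + 5 − 14 − 1)/2 = 14/2 = 7.
(Structurally: 1 ring(s) + 6 π bond(s) = 7.)

7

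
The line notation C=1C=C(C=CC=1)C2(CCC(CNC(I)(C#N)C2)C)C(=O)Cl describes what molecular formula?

Heavy atoms from the SMILES: 16 C, 1 Cl, 1 I, 2 N, 1 O.
Implicit hydrogens by atom environment:
  5 × C (aromatic): 1 H each → 5
  4 × C: 2 H each → 8
  4 × C: no H
  1 × C: 3 H
  1 × C: 1 H
  1 × C (aromatic): no H
  1 × Cl: no H
  1 × I: no H
  1 × N: 1 H
  1 × N: no H
  1 × O: no H
  Total hydrogens = 18.
Molecular formula: C16H18ClIN2O

C16H18ClIN2O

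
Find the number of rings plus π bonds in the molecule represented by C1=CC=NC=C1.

4

Molecular formula from the SMILES: C5H5N.
DoU = (2C + 2 + N − H − X)/2 = (2·5 + 2 + 1 − 5 − 0)/2 = 8/2 = 4.
(Structurally: 1 ring(s) + 3 π bond(s) = 4.)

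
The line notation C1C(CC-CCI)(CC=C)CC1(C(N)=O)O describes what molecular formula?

C12H20INO2

Heavy atoms from the SMILES: 12 C, 1 I, 1 N, 2 O.
Implicit hydrogens by atom environment:
  8 × C: 2 H each → 16
  3 × C: no H
  1 × C: 1 H
  1 × I: no H
  1 × N: 2 H
  1 × O: 1 H
  1 × O: no H
  Total hydrogens = 20.
Molecular formula: C12H20INO2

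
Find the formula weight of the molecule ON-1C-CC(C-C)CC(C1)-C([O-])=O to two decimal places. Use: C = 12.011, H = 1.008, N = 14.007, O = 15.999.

Molecular formula: C9H16NO3-.
M = 9×12.011 + 16×1.008 + 1×14.007 + 3×15.999 = 186.23 g/mol.

186.23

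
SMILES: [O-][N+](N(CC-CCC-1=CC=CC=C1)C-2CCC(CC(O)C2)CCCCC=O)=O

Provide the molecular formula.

Heavy atoms from the SMILES: 22 C, 2 N, 4 O.
Implicit hydrogens by atom environment:
  12 × C: 2 H each → 24
  5 × C (aromatic): 1 H each → 5
  4 × C: 1 H each → 4
  2 × O: no H
  1 × C (aromatic): no H
  1 × N: no H
  1 × N (charge +1): no H
  1 × O: 1 H
  1 × O (charge -1): no H
  Total hydrogens = 34.
Molecular formula: C22H34N2O4

C22H34N2O4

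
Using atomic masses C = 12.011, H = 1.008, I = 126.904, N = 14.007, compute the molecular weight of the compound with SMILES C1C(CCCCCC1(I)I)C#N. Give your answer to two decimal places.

389.02

Molecular formula: C9H13I2N.
M = 9×12.011 + 13×1.008 + 2×126.904 + 1×14.007 = 389.02 g/mol.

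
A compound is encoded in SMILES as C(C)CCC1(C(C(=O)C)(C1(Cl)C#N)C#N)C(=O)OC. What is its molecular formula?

Heavy atoms from the SMILES: 13 C, 1 Cl, 2 N, 3 O.
Implicit hydrogens by atom environment:
  7 × C: no H
  3 × C: 3 H each → 9
  3 × C: 2 H each → 6
  3 × O: no H
  2 × N: no H
  1 × Cl: no H
  Total hydrogens = 15.
Molecular formula: C13H15ClN2O3

C13H15ClN2O3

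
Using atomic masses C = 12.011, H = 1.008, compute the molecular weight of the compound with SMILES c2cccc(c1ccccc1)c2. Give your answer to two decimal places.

154.21

Molecular formula: C12H10.
M = 12×12.011 + 10×1.008 = 154.21 g/mol.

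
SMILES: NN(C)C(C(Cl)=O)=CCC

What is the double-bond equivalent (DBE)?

2

Molecular formula from the SMILES: C6H11ClN2O.
DoU = (2C + 2 + N − H − X)/2 = (2·6 + 2 + 2 − 11 − 1)/2 = 4/2 = 2.
(Structurally: 0 ring(s) + 2 π bond(s) = 2.)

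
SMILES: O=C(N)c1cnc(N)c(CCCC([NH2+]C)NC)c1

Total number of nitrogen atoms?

5

The symbol for nitrogen appears 5 times in the SMILES.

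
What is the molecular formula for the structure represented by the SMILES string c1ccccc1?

Heavy atoms from the SMILES: 6 C.
Implicit hydrogens by atom environment:
  6 × C (aromatic): 1 H each → 6
  Total hydrogens = 6.
Molecular formula: C6H6

C6H6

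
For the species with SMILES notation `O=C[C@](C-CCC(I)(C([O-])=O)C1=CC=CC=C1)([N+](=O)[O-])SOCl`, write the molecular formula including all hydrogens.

C13H12ClINO6S-

Heavy atoms from the SMILES: 13 C, 1 Cl, 1 I, 1 N, 6 O, 1 S.
Implicit hydrogens by atom environment:
  5 × C (aromatic): 1 H each → 5
  4 × O: no H
  3 × C: 2 H each → 6
  3 × C: no H
  2 × O (charge -1): no H
  1 × C: 1 H
  1 × C (aromatic): no H
  1 × Cl: no H
  1 × I: no H
  1 × N (charge +1): no H
  1 × S: no H
  Total hydrogens = 12.
Net charge -1.
Molecular formula: C13H12ClINO6S-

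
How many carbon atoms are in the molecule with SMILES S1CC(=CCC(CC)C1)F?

The symbol for carbon appears 8 times in the SMILES.

8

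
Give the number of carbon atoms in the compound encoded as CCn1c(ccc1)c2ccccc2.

The symbol for carbon appears 12 times in the SMILES. Lowercase c denotes aromatic carbon and counts toward C.

12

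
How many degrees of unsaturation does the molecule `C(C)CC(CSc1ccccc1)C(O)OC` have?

4

Molecular formula from the SMILES: C13H20O2S.
DoU = (2C + 2 + N − H − X)/2 = (2·13 + 2 + 0 − 20 − 0)/2 = 8/2 = 4.
(Structurally: 1 ring(s) + 3 π bond(s) = 4.)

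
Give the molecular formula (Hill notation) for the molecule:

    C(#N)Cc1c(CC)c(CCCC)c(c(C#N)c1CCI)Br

C17H20BrIN2

Heavy atoms from the SMILES: 1 Br, 17 C, 1 I, 2 N.
Implicit hydrogens by atom environment:
  7 × C: 2 H each → 14
  6 × C (aromatic): no H
  2 × C: 3 H each → 6
  2 × C: no H
  2 × N: no H
  1 × Br: no H
  1 × I: no H
  Total hydrogens = 20.
Molecular formula: C17H20BrIN2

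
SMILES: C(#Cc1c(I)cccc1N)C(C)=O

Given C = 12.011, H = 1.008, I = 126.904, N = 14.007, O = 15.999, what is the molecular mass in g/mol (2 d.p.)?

285.08

Molecular formula: C10H8INO.
M = 10×12.011 + 8×1.008 + 1×126.904 + 1×14.007 + 1×15.999 = 285.08 g/mol.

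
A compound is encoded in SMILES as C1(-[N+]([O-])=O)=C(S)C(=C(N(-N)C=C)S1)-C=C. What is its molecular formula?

C8H9N3O2S2

Heavy atoms from the SMILES: 8 C, 3 N, 2 O, 2 S.
Implicit hydrogens by atom environment:
  4 × C (aromatic): no H
  2 × C: 2 H each → 4
  2 × C: 1 H each → 2
  1 × N: 2 H
  1 × N (charge +1): no H
  1 × N: no H
  1 × O: no H
  1 × O (charge -1): no H
  1 × S: 1 H
  1 × S (aromatic): no H
  Total hydrogens = 9.
Molecular formula: C8H9N3O2S2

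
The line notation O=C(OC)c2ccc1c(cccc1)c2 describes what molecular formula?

Heavy atoms from the SMILES: 12 C, 2 O.
Implicit hydrogens by atom environment:
  7 × C (aromatic): 1 H each → 7
  3 × C (aromatic): no H
  2 × O: no H
  1 × C: 3 H
  1 × C: no H
  Total hydrogens = 10.
Molecular formula: C12H10O2

C12H10O2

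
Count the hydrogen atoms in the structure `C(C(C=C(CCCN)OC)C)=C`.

Hydrogens are implicit in SMILES; fill each atom to its normal valence:
  4 × C: 2 H each → 8
  3 × C: 1 H each → 3
  2 × C: 3 H each → 6
  1 × C: no H
  1 × N: 2 H
  1 × O: no H
  Total hydrogens = 19.

19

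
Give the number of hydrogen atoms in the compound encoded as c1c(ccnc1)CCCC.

Hydrogens are implicit in SMILES; fill each atom to its normal valence:
  4 × C (aromatic): 1 H each → 4
  3 × C: 2 H each → 6
  1 × C: 3 H
  1 × C (aromatic): no H
  1 × N (aromatic): no H
  Total hydrogens = 13.

13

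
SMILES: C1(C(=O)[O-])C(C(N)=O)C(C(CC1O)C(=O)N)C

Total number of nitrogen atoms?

The symbol for nitrogen appears 2 times in the SMILES.

2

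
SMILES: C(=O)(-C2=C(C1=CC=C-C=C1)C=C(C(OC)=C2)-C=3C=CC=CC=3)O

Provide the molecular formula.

C20H16O3

Heavy atoms from the SMILES: 20 C, 3 O.
Implicit hydrogens by atom environment:
  12 × C (aromatic): 1 H each → 12
  6 × C (aromatic): no H
  2 × O: no H
  1 × C: 3 H
  1 × C: no H
  1 × O: 1 H
  Total hydrogens = 16.
Molecular formula: C20H16O3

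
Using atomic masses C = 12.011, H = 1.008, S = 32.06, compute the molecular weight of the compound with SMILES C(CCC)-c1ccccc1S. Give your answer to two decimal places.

Molecular formula: C10H14S.
M = 10×12.011 + 14×1.008 + 1×32.06 = 166.28 g/mol.

166.28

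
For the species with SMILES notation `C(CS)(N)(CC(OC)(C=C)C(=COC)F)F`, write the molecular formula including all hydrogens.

Heavy atoms from the SMILES: 10 C, 2 F, 1 N, 2 O, 1 S.
Implicit hydrogens by atom environment:
  3 × C: 2 H each → 6
  3 × C: no H
  2 × C: 3 H each → 6
  2 × C: 1 H each → 2
  2 × F: no H
  2 × O: no H
  1 × N: 2 H
  1 × S: 1 H
  Total hydrogens = 17.
Molecular formula: C10H17F2NO2S

C10H17F2NO2S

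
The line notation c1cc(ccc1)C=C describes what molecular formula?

C8H8

Heavy atoms from the SMILES: 8 C.
Implicit hydrogens by atom environment:
  5 × C (aromatic): 1 H each → 5
  1 × C: 2 H
  1 × C: 1 H
  1 × C (aromatic): no H
  Total hydrogens = 8.
Molecular formula: C8H8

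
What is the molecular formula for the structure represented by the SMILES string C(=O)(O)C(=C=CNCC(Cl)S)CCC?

Heavy atoms from the SMILES: 9 C, 1 Cl, 1 N, 2 O, 1 S.
Implicit hydrogens by atom environment:
  3 × C: 2 H each → 6
  3 × C: no H
  2 × C: 1 H each → 2
  1 × C: 3 H
  1 × Cl: no H
  1 × N: 1 H
  1 × O: 1 H
  1 × O: no H
  1 × S: 1 H
  Total hydrogens = 14.
Molecular formula: C9H14ClNO2S

C9H14ClNO2S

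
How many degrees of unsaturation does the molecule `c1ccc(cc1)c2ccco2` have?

7

Molecular formula from the SMILES: C10H8O.
DoU = (2C + 2 + N − H − X)/2 = (2·10 + 2 + 0 − 8 − 0)/2 = 14/2 = 7.
(Structurally: 2 ring(s) + 5 π bond(s) = 7.)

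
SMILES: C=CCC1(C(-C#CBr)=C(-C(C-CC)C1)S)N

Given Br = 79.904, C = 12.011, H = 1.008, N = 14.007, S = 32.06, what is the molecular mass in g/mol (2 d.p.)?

300.26

Molecular formula: C13H18BrNS.
M = 1×79.904 + 13×12.011 + 18×1.008 + 1×14.007 + 1×32.06 = 300.26 g/mol.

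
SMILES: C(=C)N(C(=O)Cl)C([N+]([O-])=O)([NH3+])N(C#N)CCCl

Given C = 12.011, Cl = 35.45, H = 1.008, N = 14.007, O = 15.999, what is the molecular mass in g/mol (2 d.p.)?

283.09

Molecular formula: C7H10Cl2N5O3+.
M = 7×12.011 + 2×35.45 + 10×1.008 + 5×14.007 + 3×15.999 = 283.09 g/mol.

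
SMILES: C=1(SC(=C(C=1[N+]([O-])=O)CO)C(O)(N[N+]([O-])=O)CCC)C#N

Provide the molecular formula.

C10H12N4O6S

Heavy atoms from the SMILES: 10 C, 4 N, 6 O, 1 S.
Implicit hydrogens by atom environment:
  4 × C (aromatic): no H
  3 × C: 2 H each → 6
  2 × C: no H
  2 × N (charge +1): no H
  2 × O: 1 H each → 2
  2 × O: no H
  2 × O (charge -1): no H
  1 × C: 3 H
  1 × N: 1 H
  1 × N: no H
  1 × S (aromatic): no H
  Total hydrogens = 12.
Molecular formula: C10H12N4O6S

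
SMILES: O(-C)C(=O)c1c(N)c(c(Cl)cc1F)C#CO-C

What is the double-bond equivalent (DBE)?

7

Molecular formula from the SMILES: C11H9ClFNO3.
DoU = (2C + 2 + N − H − X)/2 = (2·11 + 2 + 1 − 9 − 2)/2 = 14/2 = 7.
(Structurally: 1 ring(s) + 6 π bond(s) = 7.)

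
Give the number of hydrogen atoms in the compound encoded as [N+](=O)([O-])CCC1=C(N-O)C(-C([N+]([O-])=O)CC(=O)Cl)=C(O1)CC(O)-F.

Hydrogens are implicit in SMILES; fill each atom to its normal valence:
  4 × C: 2 H each → 8
  4 × C (aromatic): no H
  3 × O: no H
  2 × C: 1 H each → 2
  2 × N (charge +1): no H
  2 × O: 1 H each → 2
  2 × O (charge -1): no H
  1 × C: no H
  1 × Cl: no H
  1 × F: no H
  1 × N: 1 H
  1 × O (aromatic): no H
  Total hydrogens = 13.

13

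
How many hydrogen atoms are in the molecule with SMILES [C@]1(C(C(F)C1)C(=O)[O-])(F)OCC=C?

Hydrogens are implicit in SMILES; fill each atom to its normal valence:
  3 × C: 2 H each → 6
  3 × C: 1 H each → 3
  2 × C: no H
  2 × F: no H
  2 × O: no H
  1 × O (charge -1): no H
  Total hydrogens = 9.

9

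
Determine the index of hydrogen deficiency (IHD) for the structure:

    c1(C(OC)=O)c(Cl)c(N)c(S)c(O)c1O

5

Molecular formula from the SMILES: C8H8ClNO4S.
DoU = (2C + 2 + N − H − X)/2 = (2·8 + 2 + 1 − 8 − 1)/2 = 10/2 = 5.
(Structurally: 1 ring(s) + 4 π bond(s) = 5.)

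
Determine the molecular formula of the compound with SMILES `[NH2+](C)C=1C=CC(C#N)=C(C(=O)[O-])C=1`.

Heavy atoms from the SMILES: 9 C, 2 N, 2 O.
Implicit hydrogens by atom environment:
  3 × C (aromatic): 1 H each → 3
  3 × C (aromatic): no H
  2 × C: no H
  1 × C: 3 H
  1 × N (charge +1): 2 H
  1 × N: no H
  1 × O: no H
  1 × O (charge -1): no H
  Total hydrogens = 8.
Molecular formula: C9H8N2O2

C9H8N2O2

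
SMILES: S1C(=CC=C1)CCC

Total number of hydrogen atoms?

Hydrogens are implicit in SMILES; fill each atom to its normal valence:
  3 × C (aromatic): 1 H each → 3
  2 × C: 2 H each → 4
  1 × C: 3 H
  1 × C (aromatic): no H
  1 × S (aromatic): no H
  Total hydrogens = 10.

10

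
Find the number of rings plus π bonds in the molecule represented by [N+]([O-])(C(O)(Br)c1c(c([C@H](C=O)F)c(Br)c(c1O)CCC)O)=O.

6

Molecular formula from the SMILES: C12H12Br2FNO6.
DoU = (2C + 2 + N − H − X)/2 = (2·12 + 2 + 1 − 12 − 3)/2 = 12/2 = 6.
(Structurally: 1 ring(s) + 5 π bond(s) = 6.)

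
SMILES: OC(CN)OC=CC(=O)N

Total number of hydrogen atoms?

10

Hydrogens are implicit in SMILES; fill each atom to its normal valence:
  3 × C: 1 H each → 3
  2 × N: 2 H each → 4
  2 × O: no H
  1 × C: 2 H
  1 × C: no H
  1 × O: 1 H
  Total hydrogens = 10.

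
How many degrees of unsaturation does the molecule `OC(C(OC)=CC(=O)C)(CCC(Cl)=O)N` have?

Molecular formula from the SMILES: C9H14ClNO4.
DoU = (2C + 2 + N − H − X)/2 = (2·9 + 2 + 1 − 14 − 1)/2 = 6/2 = 3.
(Structurally: 0 ring(s) + 3 π bond(s) = 3.)

3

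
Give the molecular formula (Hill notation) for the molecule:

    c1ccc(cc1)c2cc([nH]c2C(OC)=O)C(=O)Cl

Heavy atoms from the SMILES: 13 C, 1 Cl, 1 N, 3 O.
Implicit hydrogens by atom environment:
  6 × C (aromatic): 1 H each → 6
  4 × C (aromatic): no H
  3 × O: no H
  2 × C: no H
  1 × C: 3 H
  1 × Cl: no H
  1 × N (aromatic): 1 H
  Total hydrogens = 10.
Molecular formula: C13H10ClNO3

C13H10ClNO3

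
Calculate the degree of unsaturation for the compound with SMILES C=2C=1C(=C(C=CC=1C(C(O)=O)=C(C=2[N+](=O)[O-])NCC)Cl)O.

Molecular formula from the SMILES: C13H11ClN2O5.
DoU = (2C + 2 + N − H − X)/2 = (2·13 + 2 + 2 − 11 − 1)/2 = 18/2 = 9.
(Structurally: 2 ring(s) + 7 π bond(s) = 9.)

9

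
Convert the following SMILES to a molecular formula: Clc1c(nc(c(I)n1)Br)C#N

Heavy atoms from the SMILES: 1 Br, 5 C, 1 Cl, 1 I, 3 N.
Implicit hydrogens by atom environment:
  4 × C (aromatic): no H
  2 × N (aromatic): no H
  1 × Br: no H
  1 × C: no H
  1 × Cl: no H
  1 × I: no H
  1 × N: no H
  Total hydrogens = 0.
Molecular formula: C5BrClIN3

C5BrClIN3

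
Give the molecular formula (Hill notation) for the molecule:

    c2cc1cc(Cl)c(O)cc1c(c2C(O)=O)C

Heavy atoms from the SMILES: 12 C, 1 Cl, 3 O.
Implicit hydrogens by atom environment:
  6 × C (aromatic): no H
  4 × C (aromatic): 1 H each → 4
  2 × O: 1 H each → 2
  1 × C: 3 H
  1 × C: no H
  1 × Cl: no H
  1 × O: no H
  Total hydrogens = 9.
Molecular formula: C12H9ClO3

C12H9ClO3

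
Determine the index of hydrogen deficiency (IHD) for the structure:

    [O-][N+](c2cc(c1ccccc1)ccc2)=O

Molecular formula from the SMILES: C12H9NO2.
DoU = (2C + 2 + N − H − X)/2 = (2·12 + 2 + 1 − 9 − 0)/2 = 18/2 = 9.
(Structurally: 2 ring(s) + 7 π bond(s) = 9.)

9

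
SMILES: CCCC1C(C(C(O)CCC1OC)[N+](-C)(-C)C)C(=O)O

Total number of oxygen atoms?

The symbol for oxygen appears 4 times in the SMILES.

4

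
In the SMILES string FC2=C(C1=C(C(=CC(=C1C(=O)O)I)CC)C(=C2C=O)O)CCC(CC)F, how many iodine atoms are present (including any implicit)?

1

The symbol for iodine appears 1 time in the SMILES.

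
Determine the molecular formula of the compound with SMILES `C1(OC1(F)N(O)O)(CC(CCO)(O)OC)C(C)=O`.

C9H16FNO7

Heavy atoms from the SMILES: 9 C, 1 F, 1 N, 7 O.
Implicit hydrogens by atom environment:
  4 × C: no H
  4 × O: 1 H each → 4
  3 × C: 2 H each → 6
  3 × O: no H
  2 × C: 3 H each → 6
  1 × F: no H
  1 × N: no H
  Total hydrogens = 16.
Molecular formula: C9H16FNO7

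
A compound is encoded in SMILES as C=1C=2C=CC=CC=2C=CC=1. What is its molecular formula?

C10H8

Heavy atoms from the SMILES: 10 C.
Implicit hydrogens by atom environment:
  8 × C (aromatic): 1 H each → 8
  2 × C (aromatic): no H
  Total hydrogens = 8.
Molecular formula: C10H8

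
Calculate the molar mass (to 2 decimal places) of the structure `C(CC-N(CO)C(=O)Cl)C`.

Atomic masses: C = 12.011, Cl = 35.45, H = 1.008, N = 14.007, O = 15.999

165.62

Molecular formula: C6H12ClNO2.
M = 6×12.011 + 1×35.45 + 12×1.008 + 1×14.007 + 2×15.999 = 165.62 g/mol.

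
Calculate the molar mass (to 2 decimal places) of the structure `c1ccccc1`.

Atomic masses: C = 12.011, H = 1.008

78.11

Molecular formula: C6H6.
M = 6×12.011 + 6×1.008 = 78.11 g/mol.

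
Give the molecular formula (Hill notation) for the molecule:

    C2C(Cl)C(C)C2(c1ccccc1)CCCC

Heavy atoms from the SMILES: 15 C, 1 Cl.
Implicit hydrogens by atom environment:
  5 × C (aromatic): 1 H each → 5
  4 × C: 2 H each → 8
  2 × C: 3 H each → 6
  2 × C: 1 H each → 2
  1 × C: no H
  1 × C (aromatic): no H
  1 × Cl: no H
  Total hydrogens = 21.
Molecular formula: C15H21Cl

C15H21Cl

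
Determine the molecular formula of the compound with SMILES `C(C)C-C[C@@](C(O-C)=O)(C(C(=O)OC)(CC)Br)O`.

Heavy atoms from the SMILES: 1 Br, 12 C, 5 O.
Implicit hydrogens by atom environment:
  4 × C: 3 H each → 12
  4 × C: 2 H each → 8
  4 × C: no H
  4 × O: no H
  1 × Br: no H
  1 × O: 1 H
  Total hydrogens = 21.
Molecular formula: C12H21BrO5

C12H21BrO5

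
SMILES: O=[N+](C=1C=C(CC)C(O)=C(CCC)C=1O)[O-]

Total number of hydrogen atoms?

Hydrogens are implicit in SMILES; fill each atom to its normal valence:
  5 × C (aromatic): no H
  3 × C: 2 H each → 6
  2 × C: 3 H each → 6
  2 × O: 1 H each → 2
  1 × C (aromatic): 1 H
  1 × N (charge +1): no H
  1 × O: no H
  1 × O (charge -1): no H
  Total hydrogens = 15.

15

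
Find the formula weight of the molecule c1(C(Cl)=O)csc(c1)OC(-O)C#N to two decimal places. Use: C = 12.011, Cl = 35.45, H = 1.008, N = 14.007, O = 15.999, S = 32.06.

217.62

Molecular formula: C7H4ClNO3S.
M = 7×12.011 + 1×35.45 + 4×1.008 + 1×14.007 + 3×15.999 + 1×32.06 = 217.62 g/mol.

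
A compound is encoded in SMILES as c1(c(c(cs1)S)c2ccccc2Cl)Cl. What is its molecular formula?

Heavy atoms from the SMILES: 10 C, 2 Cl, 2 S.
Implicit hydrogens by atom environment:
  5 × C (aromatic): 1 H each → 5
  5 × C (aromatic): no H
  2 × Cl: no H
  1 × S: 1 H
  1 × S (aromatic): no H
  Total hydrogens = 6.
Molecular formula: C10H6Cl2S2

C10H6Cl2S2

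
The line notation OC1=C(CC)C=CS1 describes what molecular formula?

Heavy atoms from the SMILES: 6 C, 1 O, 1 S.
Implicit hydrogens by atom environment:
  2 × C (aromatic): 1 H each → 2
  2 × C (aromatic): no H
  1 × C: 3 H
  1 × C: 2 H
  1 × O: 1 H
  1 × S (aromatic): no H
  Total hydrogens = 8.
Molecular formula: C6H8OS

C6H8OS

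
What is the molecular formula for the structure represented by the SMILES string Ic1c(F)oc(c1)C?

Heavy atoms from the SMILES: 5 C, 1 F, 1 I, 1 O.
Implicit hydrogens by atom environment:
  3 × C (aromatic): no H
  1 × C: 3 H
  1 × C (aromatic): 1 H
  1 × F: no H
  1 × I: no H
  1 × O (aromatic): no H
  Total hydrogens = 4.
Molecular formula: C5H4FIO

C5H4FIO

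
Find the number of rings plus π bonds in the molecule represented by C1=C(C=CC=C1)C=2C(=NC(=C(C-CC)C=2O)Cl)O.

Molecular formula from the SMILES: C14H14ClNO2.
DoU = (2C + 2 + N − H − X)/2 = (2·14 + 2 + 1 − 14 − 1)/2 = 16/2 = 8.
(Structurally: 2 ring(s) + 6 π bond(s) = 8.)

8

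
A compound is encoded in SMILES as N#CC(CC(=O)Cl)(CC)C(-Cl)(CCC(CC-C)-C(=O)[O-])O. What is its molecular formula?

C14H20Cl2NO4-

Heavy atoms from the SMILES: 14 C, 2 Cl, 1 N, 4 O.
Implicit hydrogens by atom environment:
  6 × C: 2 H each → 12
  5 × C: no H
  2 × C: 3 H each → 6
  2 × Cl: no H
  2 × O: no H
  1 × C: 1 H
  1 × N: no H
  1 × O: 1 H
  1 × O (charge -1): no H
  Total hydrogens = 20.
Net charge -1.
Molecular formula: C14H20Cl2NO4-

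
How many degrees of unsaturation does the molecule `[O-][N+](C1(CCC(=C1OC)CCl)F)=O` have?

Molecular formula from the SMILES: C7H9ClFNO3.
DoU = (2C + 2 + N − H − X)/2 = (2·7 + 2 + 1 − 9 − 2)/2 = 6/2 = 3.
(Structurally: 1 ring(s) + 2 π bond(s) = 3.)

3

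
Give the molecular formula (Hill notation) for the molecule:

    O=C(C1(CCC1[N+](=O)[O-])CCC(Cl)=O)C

C9H12ClNO4

Heavy atoms from the SMILES: 9 C, 1 Cl, 1 N, 4 O.
Implicit hydrogens by atom environment:
  4 × C: 2 H each → 8
  3 × C: no H
  3 × O: no H
  1 × C: 3 H
  1 × C: 1 H
  1 × Cl: no H
  1 × N (charge +1): no H
  1 × O (charge -1): no H
  Total hydrogens = 12.
Molecular formula: C9H12ClNO4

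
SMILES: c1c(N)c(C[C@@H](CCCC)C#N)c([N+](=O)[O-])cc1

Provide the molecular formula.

Heavy atoms from the SMILES: 13 C, 3 N, 2 O.
Implicit hydrogens by atom environment:
  4 × C: 2 H each → 8
  3 × C (aromatic): 1 H each → 3
  3 × C (aromatic): no H
  1 × C: 3 H
  1 × C: 1 H
  1 × C: no H
  1 × N: 2 H
  1 × N: no H
  1 × N (charge +1): no H
  1 × O: no H
  1 × O (charge -1): no H
  Total hydrogens = 17.
Molecular formula: C13H17N3O2

C13H17N3O2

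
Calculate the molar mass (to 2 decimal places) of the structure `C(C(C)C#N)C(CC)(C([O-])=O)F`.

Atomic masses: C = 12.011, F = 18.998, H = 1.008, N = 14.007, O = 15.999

Molecular formula: C8H11FNO2-.
M = 8×12.011 + 1×18.998 + 11×1.008 + 1×14.007 + 2×15.999 = 172.18 g/mol.

172.18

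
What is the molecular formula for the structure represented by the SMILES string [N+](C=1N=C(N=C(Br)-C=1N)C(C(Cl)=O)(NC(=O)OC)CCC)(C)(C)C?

Heavy atoms from the SMILES: 1 Br, 14 C, 1 Cl, 5 N, 3 O.
Implicit hydrogens by atom environment:
  5 × C: 3 H each → 15
  4 × C (aromatic): no H
  3 × C: no H
  3 × O: no H
  2 × C: 2 H each → 4
  2 × N (aromatic): no H
  1 × Br: no H
  1 × Cl: no H
  1 × N: 2 H
  1 × N: 1 H
  1 × N (charge +1): no H
  Total hydrogens = 22.
Net charge +1.
Molecular formula: C14H22BrClN5O3+

C14H22BrClN5O3+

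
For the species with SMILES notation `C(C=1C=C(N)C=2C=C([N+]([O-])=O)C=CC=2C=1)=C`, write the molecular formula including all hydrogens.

C12H10N2O2

Heavy atoms from the SMILES: 12 C, 2 N, 2 O.
Implicit hydrogens by atom environment:
  5 × C (aromatic): 1 H each → 5
  5 × C (aromatic): no H
  1 × C: 2 H
  1 × C: 1 H
  1 × N: 2 H
  1 × N (charge +1): no H
  1 × O: no H
  1 × O (charge -1): no H
  Total hydrogens = 10.
Molecular formula: C12H10N2O2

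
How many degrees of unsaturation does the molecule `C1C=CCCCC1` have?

2

Molecular formula from the SMILES: C7H12.
DoU = (2C + 2 + N − H − X)/2 = (2·7 + 2 + 0 − 12 − 0)/2 = 4/2 = 2.
(Structurally: 1 ring(s) + 1 π bond(s) = 2.)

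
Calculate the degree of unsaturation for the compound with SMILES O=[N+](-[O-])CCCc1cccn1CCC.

4

Molecular formula from the SMILES: C10H16N2O2.
DoU = (2C + 2 + N − H − X)/2 = (2·10 + 2 + 2 − 16 − 0)/2 = 8/2 = 4.
(Structurally: 1 ring(s) + 3 π bond(s) = 4.)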